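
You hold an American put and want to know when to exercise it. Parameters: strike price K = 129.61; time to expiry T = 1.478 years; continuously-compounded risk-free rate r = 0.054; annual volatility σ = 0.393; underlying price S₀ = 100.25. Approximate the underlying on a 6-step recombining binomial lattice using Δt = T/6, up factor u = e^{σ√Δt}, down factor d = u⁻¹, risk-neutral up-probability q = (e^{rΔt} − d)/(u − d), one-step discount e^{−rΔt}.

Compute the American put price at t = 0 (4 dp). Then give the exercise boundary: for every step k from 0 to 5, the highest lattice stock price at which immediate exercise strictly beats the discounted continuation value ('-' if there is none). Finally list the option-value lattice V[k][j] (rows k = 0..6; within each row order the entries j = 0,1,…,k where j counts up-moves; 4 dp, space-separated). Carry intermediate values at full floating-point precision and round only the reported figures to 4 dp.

params: Δt=0.24633 u=1.21538 d=0.82279 q=0.48550 e^(-rΔt)=0.98679
t_6 payoffs: 98.5057 83.6647 61.7423 29.3600 0.0000 0.0000 0.0000
t_5: node(5,0) S=37.8034 payoff=91.8066 vs cont=90.0940 → 91.8066 [stop]  node(5,1) S=55.8409 payoff=73.7691 vs cont=72.0565 → 73.7691 [stop]  node(5,2) S=82.4847 payoff=47.1253 vs cont=45.4126 → 47.1253 [stop]  node(5,3) S=121.8415 payoff=7.7685 vs cont=14.9061 → 14.9061 [wait]  node(5,4) S=179.9768 payoff=0.0000 vs cont=0.0000 → 0.0000 [wait]  node(5,5) S=265.8509 payoff=0.0000 vs cont=0.0000 → 0.0000 [wait]  ⇒ S*(5)=82.4847
t_4: node(4,0) S=45.9453 payoff=83.6647 vs cont=81.9520 → 83.6647 [stop]  node(4,1) S=67.8677 payoff=61.7423 vs cont=60.0297 → 61.7423 [stop]  node(4,2) S=100.2500 payoff=29.3600 vs cont=31.0668 → 31.0668 [wait]  node(4,3) S=148.0832 payoff=0.0000 vs cont=7.5679 → 7.5679 [wait]  node(4,4) S=218.7396 payoff=0.0000 vs cont=0.0000 → 0.0000 [wait]  ⇒ S*(4)=67.8677
t_3: node(3,0) S=55.8409 payoff=73.7691 vs cont=72.0565 → 73.7691 [stop]  node(3,1) S=82.4847 payoff=47.1253 vs cont=46.2303 → 47.1253 [stop]  node(3,2) S=121.8415 payoff=7.7685 vs cont=19.3983 → 19.3983 [wait]  node(3,3) S=179.9768 payoff=0.0000 vs cont=3.8422 → 3.8422 [wait]  ⇒ S*(3)=82.4847
t_2: node(2,0) S=67.8677 payoff=61.7423 vs cont=60.0297 → 61.7423 [stop]  node(2,1) S=100.2500 payoff=29.3600 vs cont=33.2190 → 33.2190 [wait]  node(2,2) S=148.0832 payoff=0.0000 vs cont=11.6893 → 11.6893 [wait]  ⇒ S*(2)=67.8677
t_1: node(1,0) S=82.4847 payoff=47.1253 vs cont=47.2614 → 47.2614 [wait]  node(1,1) S=121.8415 payoff=7.7685 vs cont=22.4655 → 22.4655 [wait]  ⇒ S*(1)=-
t_0: node(0,0) S=100.2500 payoff=29.3600 vs cont=34.7575 → 34.7575 [wait]  ⇒ S*(0)=-

price = 34.7575
boundary = - - 67.8677 82.4847 67.8677 82.4847
tree:
34.7575
47.2614 22.4655
61.7423 33.2190 11.6893
73.7691 47.1253 19.3983 3.8422
83.6647 61.7423 31.0668 7.5679 0.0000
91.8066 73.7691 47.1253 14.9061 0.0000 0.0000
98.5057 83.6647 61.7423 29.3600 0.0000 0.0000 0.0000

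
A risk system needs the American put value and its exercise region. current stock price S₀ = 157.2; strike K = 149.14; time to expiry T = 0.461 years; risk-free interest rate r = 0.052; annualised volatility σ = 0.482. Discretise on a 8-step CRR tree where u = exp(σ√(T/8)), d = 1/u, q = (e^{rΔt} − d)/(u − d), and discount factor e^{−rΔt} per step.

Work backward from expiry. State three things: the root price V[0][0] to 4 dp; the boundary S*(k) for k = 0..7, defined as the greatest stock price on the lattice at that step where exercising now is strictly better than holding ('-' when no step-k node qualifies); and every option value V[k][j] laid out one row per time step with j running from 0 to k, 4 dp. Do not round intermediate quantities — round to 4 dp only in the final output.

Δt=0.05763  u=1.12266  d=0.89074  q=0.48405  discount=0.99701
step 8 (expiry): payoffs max(K−S,0) = 86.8452 70.6251 50.1817 24.4153 0.0000 0.0000 0.0000 0.0000 0.0000
step 7: (k=7,j=0): S=69.9362, (K−S)⁺=79.2038, hold=78.7576 ⇒ V=79.2038 exercise | (k=7,j=1): S=88.1459, (K−S)⁺=60.9941, hold=60.5479 ⇒ V=60.9941 exercise | (k=7,j=2): S=111.0970, (K−S)⁺=38.0430, hold=37.5968 ⇒ V=38.0430 exercise | (k=7,j=3): S=140.0240, (K−S)⁺=9.1160, hold=12.5595 ⇒ V=12.5595 continue | (k=7,j=4): S=176.4829, (K−S)⁺=0.0000, hold=0.0000 ⇒ V=0.0000 continue | (k=7,j=5): S=222.4348, (K−S)⁺=0.0000, hold=0.0000 ⇒ V=0.0000 continue | (k=7,j=6): S=280.3516, (K−S)⁺=0.0000, hold=0.0000 ⇒ V=0.0000 continue | (k=7,j=7): S=353.3484, (K−S)⁺=0.0000, hold=0.0000 ⇒ V=0.0000 continue  boundary S*=111.0970
step 6: (k=6,j=0): S=78.5149, (K−S)⁺=70.6251, hold=70.1789 ⇒ V=70.6251 exercise | (k=6,j=1): S=98.9583, (K−S)⁺=50.1817, hold=49.7355 ⇒ V=50.1817 exercise | (k=6,j=2): S=124.7247, (K−S)⁺=24.4153, hold=25.6309 ⇒ V=25.6309 continue | (k=6,j=3): S=157.2000, (K−S)⁺=0.0000, hold=6.4607 ⇒ V=6.4607 continue | (k=6,j=4): S=198.1311, (K−S)⁺=0.0000, hold=0.0000 ⇒ V=0.0000 continue | (k=6,j=5): S=249.7197, (K−S)⁺=0.0000, hold=0.0000 ⇒ V=0.0000 continue | (k=6,j=6): S=314.7408, (K−S)⁺=0.0000, hold=0.0000 ⇒ V=0.0000 continue  boundary S*=98.9583
step 5: (k=5,j=0): S=88.1459, (K−S)⁺=60.9941, hold=60.5479 ⇒ V=60.9941 exercise | (k=5,j=1): S=111.0970, (K−S)⁺=38.0430, hold=38.1834 ⇒ V=38.1834 continue | (k=5,j=2): S=140.0240, (K−S)⁺=9.1160, hold=16.3028 ⇒ V=16.3028 continue | (k=5,j=3): S=176.4829, (K−S)⁺=0.0000, hold=3.3235 ⇒ V=3.3235 continue | (k=5,j=4): S=222.4348, (K−S)⁺=0.0000, hold=0.0000 ⇒ V=0.0000 continue | (k=5,j=5): S=280.3516, (K−S)⁺=0.0000, hold=0.0000 ⇒ V=0.0000 continue  boundary S*=88.1459
step 4: (k=4,j=0): S=98.9583, (K−S)⁺=50.1817, hold=49.8032 ⇒ V=50.1817 exercise | (k=4,j=1): S=124.7247, (K−S)⁺=24.4153, hold=27.5096 ⇒ V=27.5096 continue | (k=4,j=2): S=157.2000, (K−S)⁺=0.0000, hold=9.9902 ⇒ V=9.9902 continue | (k=4,j=3): S=198.1311, (K−S)⁺=0.0000, hold=1.7096 ⇒ V=1.7096 continue | (k=4,j=4): S=249.7197, (K−S)⁺=0.0000, hold=0.0000 ⇒ V=0.0000 continue  boundary S*=98.9583
step 3: (k=3,j=0): S=111.0970, (K−S)⁺=38.0430, hold=39.0901 ⇒ V=39.0901 continue | (k=3,j=1): S=140.0240, (K−S)⁺=9.1160, hold=18.9725 ⇒ V=18.9725 continue | (k=3,j=2): S=176.4829, (K−S)⁺=0.0000, hold=5.9641 ⇒ V=5.9641 continue | (k=3,j=3): S=222.4348, (K−S)⁺=0.0000, hold=0.8795 ⇒ V=0.8795 continue  boundary S*=-
step 2: (k=2,j=0): S=124.7247, (K−S)⁺=24.4153, hold=29.2644 ⇒ V=29.2644 continue | (k=2,j=1): S=157.2000, (K−S)⁺=0.0000, hold=12.6379 ⇒ V=12.6379 continue | (k=2,j=2): S=198.1311, (K−S)⁺=0.0000, hold=3.4924 ⇒ V=3.4924 continue  boundary S*=-
step 1: (k=1,j=0): S=140.0240, (K−S)⁺=9.1160, hold=21.1530 ⇒ V=21.1530 continue | (k=1,j=1): S=176.4829, (K−S)⁺=0.0000, hold=8.1865 ⇒ V=8.1865 continue  boundary S*=-
step 0: (k=0,j=0): S=157.2000, (K−S)⁺=0.0000, hold=14.8321 ⇒ V=14.8321 continue  boundary S*=-

price = 14.8321
boundary = - - - - 98.9583 88.1459 98.9583 111.0970
tree:
14.8321
21.1530 8.1865
29.2644 12.6379 3.4924
39.0901 18.9725 5.9641 0.8795
50.1817 27.5096 9.9902 1.7096 0.0000
60.9941 38.1834 16.3028 3.3235 0.0000 0.0000
70.6251 50.1817 25.6309 6.4607 0.0000 0.0000 0.0000
79.2038 60.9941 38.0430 12.5595 0.0000 0.0000 0.0000 0.0000
86.8452 70.6251 50.1817 24.4153 0.0000 0.0000 0.0000 0.0000 0.0000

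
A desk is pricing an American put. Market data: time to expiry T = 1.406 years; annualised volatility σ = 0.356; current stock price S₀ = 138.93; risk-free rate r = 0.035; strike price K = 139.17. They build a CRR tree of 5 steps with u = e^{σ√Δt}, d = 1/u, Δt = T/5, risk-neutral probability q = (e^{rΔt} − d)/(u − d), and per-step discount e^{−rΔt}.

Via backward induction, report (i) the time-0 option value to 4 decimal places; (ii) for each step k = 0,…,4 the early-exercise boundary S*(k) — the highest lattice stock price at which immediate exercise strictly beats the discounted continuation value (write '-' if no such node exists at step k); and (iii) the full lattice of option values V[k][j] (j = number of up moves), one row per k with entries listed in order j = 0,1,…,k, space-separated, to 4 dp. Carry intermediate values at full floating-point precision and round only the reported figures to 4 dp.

Δt=0.28120, u=1.20778, d=0.82797, q=0.47899, disc=e^(-rΔt)=0.99021
k=5 terminal: V=max(K-S,0) → 85.1115 60.3136 24.1404 0.0000 0.0000 0.0000
k=4: j=0 S=65.2905 intr=73.8795 cont=72.5165 V=73.8795[EX]; j=1 S=95.2408 intr=43.9292 cont=42.5662 V=43.9292[EX]; j=2 S=138.9300 intr=0.2400 cont=12.4543 V=12.4543[hold]; j=3 S=202.6604 intr=0.0000 cont=0.0000 V=0.0000[hold]; j=4 S=295.6254 intr=0.0000 cont=0.0000 V=0.0000[hold]  S*(4)=95.2408
k=3: j=0 S=78.8564 intr=60.3136 cont=58.9506 V=60.3136[EX]; j=1 S=115.0296 intr=24.1404 cont=28.5706 V=28.5706[hold]; j=2 S=167.7963 intr=0.0000 cont=6.4253 V=6.4253[hold]; j=3 S=244.7684 intr=0.0000 cont=0.0000 V=0.0000[hold]  S*(3)=78.8564
k=2: j=0 S=95.2408 intr=43.9292 cont=44.6674 V=44.6674[hold]; j=1 S=138.9300 intr=0.2400 cont=17.7874 V=17.7874[hold]; j=2 S=202.6604 intr=0.0000 cont=3.3149 V=3.3149[hold]  S*(2)=-
k=1: j=0 S=115.0296 intr=24.1404 cont=31.4809 V=31.4809[hold]; j=1 S=167.7963 intr=0.0000 cont=10.7490 V=10.7490[hold]  S*(1)=-
k=0: j=0 S=138.9300 intr=0.2400 cont=21.3395 V=21.3395[hold]  S*(0)=-

price = 21.3395
boundary = - - - 78.8564 95.2408
tree:
21.3395
31.4809 10.7490
44.6674 17.7874 3.3149
60.3136 28.5706 6.4253 0.0000
73.8795 43.9292 12.4543 0.0000 0.0000
85.1115 60.3136 24.1404 0.0000 0.0000 0.0000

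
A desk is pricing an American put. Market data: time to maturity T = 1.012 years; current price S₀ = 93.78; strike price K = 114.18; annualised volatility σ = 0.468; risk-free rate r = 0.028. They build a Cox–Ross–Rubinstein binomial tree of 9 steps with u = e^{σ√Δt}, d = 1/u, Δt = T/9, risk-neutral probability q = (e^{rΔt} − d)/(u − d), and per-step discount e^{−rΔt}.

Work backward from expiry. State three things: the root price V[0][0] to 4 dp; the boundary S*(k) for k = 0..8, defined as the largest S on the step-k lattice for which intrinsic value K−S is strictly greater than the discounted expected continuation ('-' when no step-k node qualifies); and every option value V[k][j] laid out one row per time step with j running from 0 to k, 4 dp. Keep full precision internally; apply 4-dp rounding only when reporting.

price = 29.4483
boundary = - - - 58.5659 50.0598 58.5659 68.5172 80.1595 93.7800
tree:
29.4483
37.4987 20.5985
46.3769 27.7725 12.6742
55.6141 36.3065 18.3680 6.3605
64.1202 45.8216 25.8566 10.0753 2.2283
71.3908 55.6141 35.1236 15.6154 3.9168 0.3457
77.6055 64.1202 45.6628 23.5149 6.8424 0.6553 0.0000
82.9175 71.3908 55.6141 34.0205 11.8662 1.2424 0.0000 0.0000
87.4580 77.6055 64.1202 45.6628 20.4000 2.3553 0.0000 0.0000 0.0000
91.3391 82.9175 71.3908 55.6141 34.0205 4.4651 0.0000 0.0000 0.0000 0.0000

params: Δt=0.11244 u=1.16992 d=0.85476 q=0.47085 e^(-rΔt)=0.99686
t_9 payoffs: 91.3391 82.9175 71.3908 55.6141 34.0205 4.4651 0.0000 0.0000 0.0000 0.0000
t_8: node(8,0) S=26.7220 payoff=87.4580 vs cont=87.0991 → 87.4580 [stop]  node(8,1) S=36.5745 payoff=77.6055 vs cont=77.2465 → 77.6055 [stop]  node(8,2) S=50.0598 payoff=64.1202 vs cont=63.7613 → 64.1202 [stop]  node(8,3) S=68.5172 payoff=45.6628 vs cont=45.3038 → 45.6628 [stop]  node(8,4) S=93.7800 payoff=20.4000 vs cont=20.0411 → 20.4000 [stop]  node(8,5) S=128.3573 payoff=0.0000 vs cont=2.3553 → 2.3553 [wait]  node(8,6) S=175.6836 payoff=0.0000 vs cont=0.0000 → 0.0000 [wait]  node(8,7) S=240.4593 payoff=0.0000 vs cont=0.0000 → 0.0000 [wait]  node(8,8) S=329.1183 payoff=0.0000 vs cont=0.0000 → 0.0000 [wait]  ⇒ S*(8)=93.7800
t_7: node(7,0) S=31.2625 payoff=82.9175 vs cont=82.5586 → 82.9175 [stop]  node(7,1) S=42.7892 payoff=71.3908 vs cont=71.0319 → 71.3908 [stop]  node(7,2) S=58.5659 payoff=55.6141 vs cont=55.2552 → 55.6141 [stop]  node(7,3) S=80.1595 payoff=34.0205 vs cont=33.6616 → 34.0205 [stop]  node(7,4) S=109.7149 payoff=4.4651 vs cont=11.8662 → 11.8662 [wait]  node(7,5) S=150.1675 payoff=0.0000 vs cont=1.2424 → 1.2424 [wait]  node(7,6) S=205.5353 payoff=0.0000 vs cont=0.0000 → 0.0000 [wait]  node(7,7) S=281.3175 payoff=0.0000 vs cont=0.0000 → 0.0000 [wait]  ⇒ S*(7)=80.1595
t_6: node(6,0) S=36.5745 payoff=77.6055 vs cont=77.2465 → 77.6055 [stop]  node(6,1) S=50.0598 payoff=64.1202 vs cont=63.7613 → 64.1202 [stop]  node(6,2) S=68.5172 payoff=45.6628 vs cont=45.3038 → 45.6628 [stop]  node(6,3) S=93.7800 payoff=20.4000 vs cont=23.5149 → 23.5149 [wait]  node(6,4) S=128.3573 payoff=0.0000 vs cont=6.8424 → 6.8424 [wait]  node(6,5) S=175.6836 payoff=0.0000 vs cont=0.6553 → 0.6553 [wait]  node(6,6) S=240.4593 payoff=0.0000 vs cont=0.0000 → 0.0000 [wait]  ⇒ S*(6)=68.5172
t_5: node(5,0) S=42.7892 payoff=71.3908 vs cont=71.0319 → 71.3908 [stop]  node(5,1) S=58.5659 payoff=55.6141 vs cont=55.2552 → 55.6141 [stop]  node(5,2) S=80.1595 payoff=34.0205 vs cont=35.1236 → 35.1236 [wait]  node(5,3) S=109.7149 payoff=4.4651 vs cont=15.6154 → 15.6154 [wait]  node(5,4) S=150.1675 payoff=0.0000 vs cont=3.9168 → 3.9168 [wait]  node(5,5) S=205.5353 payoff=0.0000 vs cont=0.3457 → 0.3457 [wait]  ⇒ S*(5)=58.5659
t_4: node(4,0) S=50.0598 payoff=64.1202 vs cont=63.7613 → 64.1202 [stop]  node(4,1) S=68.5172 payoff=45.6628 vs cont=45.8216 → 45.8216 [wait]  node(4,2) S=93.7800 payoff=20.4000 vs cont=25.8566 → 25.8566 [wait]  node(4,3) S=128.3573 payoff=0.0000 vs cont=10.0753 → 10.0753 [wait]  node(4,4) S=175.6836 payoff=0.0000 vs cont=2.2283 → 2.2283 [wait]  ⇒ S*(4)=50.0598
t_3: node(3,0) S=58.5659 payoff=55.6141 vs cont=55.3298 → 55.6141 [stop]  node(3,1) S=80.1595 payoff=34.0205 vs cont=36.3065 → 36.3065 [wait]  node(3,2) S=109.7149 payoff=4.4651 vs cont=18.3680 → 18.3680 [wait]  node(3,3) S=150.1675 payoff=0.0000 vs cont=6.3605 → 6.3605 [wait]  ⇒ S*(3)=58.5659
t_2: node(2,0) S=68.5172 payoff=45.6628 vs cont=46.3769 → 46.3769 [wait]  node(2,1) S=93.7800 payoff=20.4000 vs cont=27.7725 → 27.7725 [wait]  node(2,2) S=128.3573 payoff=0.0000 vs cont=12.6742 → 12.6742 [wait]  ⇒ S*(2)=-
t_1: node(1,0) S=80.1595 payoff=34.0205 vs cont=37.4987 → 37.4987 [wait]  node(1,1) S=109.7149 payoff=4.4651 vs cont=20.5985 → 20.5985 [wait]  ⇒ S*(1)=-
t_0: node(0,0) S=93.7800 payoff=20.4000 vs cont=29.4483 → 29.4483 [wait]  ⇒ S*(0)=-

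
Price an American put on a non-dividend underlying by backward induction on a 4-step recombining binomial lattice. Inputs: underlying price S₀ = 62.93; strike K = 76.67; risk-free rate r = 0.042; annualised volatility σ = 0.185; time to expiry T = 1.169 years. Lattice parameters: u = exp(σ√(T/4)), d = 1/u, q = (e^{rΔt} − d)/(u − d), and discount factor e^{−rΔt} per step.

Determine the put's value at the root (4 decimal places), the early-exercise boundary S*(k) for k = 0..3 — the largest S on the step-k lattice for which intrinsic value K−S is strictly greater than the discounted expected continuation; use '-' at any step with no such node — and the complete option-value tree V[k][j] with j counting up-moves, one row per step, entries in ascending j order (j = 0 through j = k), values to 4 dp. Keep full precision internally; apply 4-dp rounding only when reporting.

price = 13.7400
boundary = 62.9300 56.9408 62.9300 69.5492
tree:
13.7400
19.7292 8.0163
25.1484 13.7400 3.2591
30.0519 19.7292 7.1208 0.0000
34.4887 25.1484 13.7400 0.0000 0.0000

Δt=0.29225  u=1.10518  d=0.90483  q=0.53666  discount=0.98780
step 4 (expiry): payoffs max(K−S,0) = 34.4887 25.1484 13.7400 0.0000 0.0000
step 3: (k=3,j=0): S=46.6181, (K−S)⁺=30.0519, hold=29.1166 ⇒ V=30.0519 exercise | (k=3,j=1): S=56.9408, (K−S)⁺=19.7292, hold=18.7939 ⇒ V=19.7292 exercise | (k=3,j=2): S=69.5492, (K−S)⁺=7.1208, hold=6.2886 ⇒ V=7.1208 exercise | (k=3,j=3): S=84.9495, (K−S)⁺=0.0000, hold=0.0000 ⇒ V=0.0000 continue  boundary S*=69.5492
step 2: (k=2,j=0): S=51.5216, (K−S)⁺=25.1484, hold=24.2131 ⇒ V=25.1484 exercise | (k=2,j=1): S=62.9300, (K−S)⁺=13.7400, hold=12.8047 ⇒ V=13.7400 exercise | (k=2,j=2): S=76.8646, (K−S)⁺=0.0000, hold=3.2591 ⇒ V=3.2591 continue  boundary S*=62.9300
step 1: (k=1,j=0): S=56.9408, (K−S)⁺=19.7292, hold=18.7939 ⇒ V=19.7292 exercise | (k=1,j=1): S=69.5492, (K−S)⁺=7.1208, hold=8.0163 ⇒ V=8.0163 continue  boundary S*=56.9408
step 0: (k=0,j=0): S=62.9300, (K−S)⁺=13.7400, hold=13.2794 ⇒ V=13.7400 exercise  boundary S*=62.9300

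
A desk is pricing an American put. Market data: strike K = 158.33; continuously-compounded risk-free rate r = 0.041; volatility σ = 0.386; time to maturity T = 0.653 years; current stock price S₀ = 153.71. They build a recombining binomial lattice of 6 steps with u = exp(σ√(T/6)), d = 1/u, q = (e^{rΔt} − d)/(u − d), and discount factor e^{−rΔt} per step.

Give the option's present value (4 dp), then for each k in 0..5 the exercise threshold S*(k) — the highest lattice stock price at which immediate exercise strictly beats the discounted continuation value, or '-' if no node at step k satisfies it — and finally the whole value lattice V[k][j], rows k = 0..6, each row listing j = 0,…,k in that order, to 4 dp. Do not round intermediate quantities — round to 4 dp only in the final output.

price = 19.8300
boundary = - - - 104.9039 119.1503 135.3314
tree:
19.8300
28.7142 10.6059
40.0744 16.9503 3.9861
53.4261 26.3066 7.1999 0.6201
65.9691 39.1797 12.9189 1.2111 0.0000
77.0124 53.4261 22.9986 2.3654 0.0000 0.0000
86.7353 65.9691 39.1797 4.6200 0.0000 0.0000 0.0000

Δt=0.10883, u=1.13580, d=0.88043, q=0.48572, disc=e^(-rΔt)=0.99555
k=6 terminal: V=max(K-S,0) → 86.7353 65.9691 39.1797 4.6200 0.0000 0.0000 0.0000
k=5: j=0 S=81.3176 intr=77.0124 cont=76.3075 V=77.0124[EX]; j=1 S=104.9039 intr=53.4261 cont=52.7212 V=53.4261[EX]; j=2 S=135.3314 intr=22.9986 cont=22.2937 V=22.9986[EX]; j=3 S=174.5845 intr=0.0000 cont=2.3654 V=2.3654[hold]; j=4 S=225.2229 intr=0.0000 cont=0.0000 V=0.0000[hold]; j=5 S=290.5491 intr=0.0000 cont=0.0000 V=0.0000[hold]  S*(5)=135.3314
k=4: j=0 S=92.3609 intr=65.9691 cont=65.2642 V=65.9691[EX]; j=1 S=119.1503 intr=39.1797 cont=38.4748 V=39.1797[EX]; j=2 S=153.7100 intr=4.6200 cont=12.9189 V=12.9189[hold]; j=3 S=198.2938 intr=0.0000 cont=1.2111 V=1.2111[hold]; j=4 S=255.8092 intr=0.0000 cont=0.0000 V=0.0000[hold]  S*(4)=119.1503
k=3: j=0 S=104.9039 intr=53.4261 cont=52.7212 V=53.4261[EX]; j=1 S=135.3314 intr=22.9986 cont=26.3066 V=26.3066[hold]; j=2 S=174.5845 intr=0.0000 cont=7.1999 V=7.1999[hold]; j=3 S=225.2229 intr=0.0000 cont=0.6201 V=0.6201[hold]  S*(3)=104.9039
k=2: j=0 S=119.1503 intr=39.1797 cont=40.0744 V=40.0744[hold]; j=1 S=153.7100 intr=4.6200 cont=16.9503 V=16.9503[hold]; j=2 S=198.2938 intr=0.0000 cont=3.9861 V=3.9861[hold]  S*(2)=-
k=1: j=0 S=135.3314 intr=22.9986 cont=28.7142 V=28.7142[hold]; j=1 S=174.5845 intr=0.0000 cont=10.6059 V=10.6059[hold]  S*(1)=-
k=0: j=0 S=153.7100 intr=4.6200 cont=19.8300 V=19.8300[hold]  S*(0)=-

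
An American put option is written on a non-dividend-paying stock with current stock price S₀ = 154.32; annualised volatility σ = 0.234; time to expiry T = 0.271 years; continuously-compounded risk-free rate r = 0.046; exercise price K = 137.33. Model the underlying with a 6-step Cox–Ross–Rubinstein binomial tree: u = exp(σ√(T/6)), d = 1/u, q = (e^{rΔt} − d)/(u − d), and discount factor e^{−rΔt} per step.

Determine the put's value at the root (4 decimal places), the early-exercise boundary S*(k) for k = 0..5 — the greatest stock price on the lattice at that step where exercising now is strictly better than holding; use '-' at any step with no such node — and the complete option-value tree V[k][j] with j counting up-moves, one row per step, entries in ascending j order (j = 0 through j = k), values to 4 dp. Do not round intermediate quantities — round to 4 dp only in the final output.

Δt=0.04517  u=1.05099  d=0.95149  q=0.50847  discount=0.99792
step 6 (expiry): payoffs max(K−S,0) = 22.8221 10.8473 0.0000 0.0000 0.0000 0.0000 0.0000
step 5: (k=5,j=0): S=120.3465, (K−S)⁺=16.9835, hold=16.6985 ⇒ V=16.9835 exercise | (k=5,j=1): S=132.9318, (K−S)⁺=4.3982, hold=5.3207 ⇒ V=5.3207 continue | (k=5,j=2): S=146.8333, (K−S)⁺=0.0000, hold=0.0000 ⇒ V=0.0000 continue | (k=5,j=3): S=162.1885, (K−S)⁺=0.0000, hold=0.0000 ⇒ V=0.0000 continue | (k=5,j=4): S=179.1495, (K−S)⁺=0.0000, hold=0.0000 ⇒ V=0.0000 continue | (k=5,j=5): S=197.8842, (K−S)⁺=0.0000, hold=0.0000 ⇒ V=0.0000 continue  boundary S*=120.3465
step 4: (k=4,j=0): S=126.4827, (K−S)⁺=10.8473, hold=11.0304 ⇒ V=11.0304 continue | (k=4,j=1): S=139.7097, (K−S)⁺=0.0000, hold=2.6098 ⇒ V=2.6098 continue | (k=4,j=2): S=154.3200, (K−S)⁺=0.0000, hold=0.0000 ⇒ V=0.0000 continue | (k=4,j=3): S=170.4582, (K−S)⁺=0.0000, hold=0.0000 ⇒ V=0.0000 continue | (k=4,j=4): S=188.2840, (K−S)⁺=0.0000, hold=0.0000 ⇒ V=0.0000 continue  boundary S*=-
step 3: (k=3,j=0): S=132.9318, (K−S)⁺=4.3982, hold=6.7348 ⇒ V=6.7348 continue | (k=3,j=1): S=146.8333, (K−S)⁺=0.0000, hold=1.2801 ⇒ V=1.2801 continue | (k=3,j=2): S=162.1885, (K−S)⁺=0.0000, hold=0.0000 ⇒ V=0.0000 continue | (k=3,j=3): S=179.1495, (K−S)⁺=0.0000, hold=0.0000 ⇒ V=0.0000 continue  boundary S*=-
step 2: (k=2,j=0): S=139.7097, (K−S)⁺=0.0000, hold=3.9530 ⇒ V=3.9530 continue | (k=2,j=1): S=154.3200, (K−S)⁺=0.0000, hold=0.6279 ⇒ V=0.6279 continue | (k=2,j=2): S=170.4582, (K−S)⁺=0.0000, hold=0.0000 ⇒ V=0.0000 continue  boundary S*=-
step 1: (k=1,j=0): S=146.8333, (K−S)⁺=0.0000, hold=2.2576 ⇒ V=2.2576 continue | (k=1,j=1): S=162.1885, (K−S)⁺=0.0000, hold=0.3080 ⇒ V=0.3080 continue  boundary S*=-
step 0: (k=0,j=0): S=154.3200, (K−S)⁺=0.0000, hold=1.2637 ⇒ V=1.2637 continue  boundary S*=-

price = 1.2637
boundary = - - - - - 120.3465
tree:
1.2637
2.2576 0.3080
3.9530 0.6279 0.0000
6.7348 1.2801 0.0000 0.0000
11.0304 2.6098 0.0000 0.0000 0.0000
16.9835 5.3207 0.0000 0.0000 0.0000 0.0000
22.8221 10.8473 0.0000 0.0000 0.0000 0.0000 0.0000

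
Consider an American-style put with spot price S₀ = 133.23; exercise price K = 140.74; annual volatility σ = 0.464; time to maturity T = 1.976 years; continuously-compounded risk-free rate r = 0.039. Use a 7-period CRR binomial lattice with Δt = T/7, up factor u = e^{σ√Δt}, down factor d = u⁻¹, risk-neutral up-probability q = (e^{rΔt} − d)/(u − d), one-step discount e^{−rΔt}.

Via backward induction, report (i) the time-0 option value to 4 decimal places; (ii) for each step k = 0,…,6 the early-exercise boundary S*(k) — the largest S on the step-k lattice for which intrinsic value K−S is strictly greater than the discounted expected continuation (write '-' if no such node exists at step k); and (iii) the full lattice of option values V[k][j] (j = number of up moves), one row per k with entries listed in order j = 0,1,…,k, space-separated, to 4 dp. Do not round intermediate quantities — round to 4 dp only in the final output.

price = 34.5228
boundary = - - - 63.5927 49.6984 63.5927 81.3715
tree:
34.5228
46.6775 21.1352
61.1059 30.9226 10.1952
77.1473 43.8108 16.5905 2.9597
91.0416 59.6219 26.3697 5.5509 0.0000
101.9001 77.1473 40.5555 10.4107 0.0000 0.0000
110.3862 91.0416 59.3685 19.5251 0.0000 0.0000 0.0000
117.0182 101.9001 77.1473 36.6193 0.0000 0.0000 0.0000 0.0000

params: Δt=0.28229 u=1.27957 d=0.78151 q=0.46090 e^(-rΔt)=0.98905
t_7 payoffs: 117.0182 101.9001 77.1473 36.6193 0.0000 0.0000 0.0000 0.0000
t_6: node(6,0) S=30.3538 payoff=110.3862 vs cont=108.8453 → 110.3862 [stop]  node(6,1) S=49.6984 payoff=91.0416 vs cont=89.5006 → 91.0416 [stop]  node(6,2) S=81.3715 payoff=59.3685 vs cont=57.8276 → 59.3685 [stop]  node(6,3) S=133.2300 payoff=7.5100 vs cont=19.5251 → 19.5251 [wait]  node(6,4) S=218.1382 payoff=0.0000 vs cont=0.0000 → 0.0000 [wait]  node(6,5) S=357.1587 payoff=0.0000 vs cont=0.0000 → 0.0000 [wait]  node(6,6) S=584.7778 payoff=0.0000 vs cont=0.0000 → 0.0000 [wait]  ⇒ S*(6)=81.3715
t_5: node(5,0) S=38.8399 payoff=101.9001 vs cont=100.3592 → 101.9001 [stop]  node(5,1) S=63.5927 payoff=77.1473 vs cont=75.6063 → 77.1473 [stop]  node(5,2) S=104.1207 payoff=36.6193 vs cont=40.5555 → 40.5555 [wait]  node(5,3) S=170.4774 payoff=0.0000 vs cont=10.4107 → 10.4107 [wait]  node(5,4) S=279.1235 payoff=0.0000 vs cont=0.0000 → 0.0000 [wait]  node(5,5) S=457.0104 payoff=0.0000 vs cont=0.0000 → 0.0000 [wait]  ⇒ S*(5)=63.5927
t_4: node(4,0) S=49.6984 payoff=91.0416 vs cont=89.5006 → 91.0416 [stop]  node(4,1) S=81.3715 payoff=59.3685 vs cont=59.6219 → 59.6219 [wait]  node(4,2) S=133.2300 payoff=7.5100 vs cont=26.3697 → 26.3697 [wait]  node(4,3) S=218.1382 payoff=0.0000 vs cont=5.5509 → 5.5509 [wait]  node(4,4) S=357.1587 payoff=0.0000 vs cont=0.0000 → 0.0000 [wait]  ⇒ S*(4)=49.6984
t_3: node(3,0) S=63.5927 payoff=77.1473 vs cont=75.7219 → 77.1473 [stop]  node(3,1) S=104.1207 payoff=36.6193 vs cont=43.8108 → 43.8108 [wait]  node(3,2) S=170.4774 payoff=0.0000 vs cont=16.5905 → 16.5905 [wait]  node(3,3) S=279.1235 payoff=0.0000 vs cont=2.9597 → 2.9597 [wait]  ⇒ S*(3)=63.5927
t_2: node(2,0) S=81.3715 payoff=59.3685 vs cont=61.1059 → 61.1059 [wait]  node(2,1) S=133.2300 payoff=7.5100 vs cont=30.9226 → 30.9226 [wait]  node(2,2) S=218.1382 payoff=0.0000 vs cont=10.1952 → 10.1952 [wait]  ⇒ S*(2)=-
t_1: node(1,0) S=104.1207 payoff=36.6193 vs cont=46.6775 → 46.6775 [wait]  node(1,1) S=170.4774 payoff=0.0000 vs cont=21.1352 → 21.1352 [wait]  ⇒ S*(1)=-
t_0: node(0,0) S=133.2300 payoff=7.5100 vs cont=34.5228 → 34.5228 [wait]  ⇒ S*(0)=-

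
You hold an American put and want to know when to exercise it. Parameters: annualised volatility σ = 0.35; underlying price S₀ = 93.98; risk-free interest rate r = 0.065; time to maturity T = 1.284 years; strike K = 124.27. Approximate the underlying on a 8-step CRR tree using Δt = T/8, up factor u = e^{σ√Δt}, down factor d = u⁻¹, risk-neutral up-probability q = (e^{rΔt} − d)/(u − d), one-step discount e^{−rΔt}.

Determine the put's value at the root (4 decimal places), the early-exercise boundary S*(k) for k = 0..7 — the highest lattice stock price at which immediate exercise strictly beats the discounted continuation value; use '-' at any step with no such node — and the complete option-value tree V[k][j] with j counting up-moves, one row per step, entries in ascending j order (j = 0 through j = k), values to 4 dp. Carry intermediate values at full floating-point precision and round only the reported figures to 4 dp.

price = 31.9088
boundary = - 81.6844 70.9975 81.6844 70.9975 81.6844 93.9800 108.1264
tree:
31.9088
42.5856 21.9950
53.2725 31.1858 13.3466
62.5612 42.5856 20.5406 6.4965
70.6347 53.2725 30.3565 11.2424 1.9292
77.6519 62.5612 42.5856 18.8721 3.9167 0.0000
83.7510 70.6347 53.2725 30.2900 7.9517 0.0000 0.0000
89.0522 77.6519 62.5612 42.5856 16.1436 0.0000 0.0000 0.0000
93.6598 83.7510 70.6347 53.2725 30.2900 0.0000 0.0000 0.0000 0.0000

Δt=0.16050  u=1.15053  d=0.86917  q=0.50228  discount=0.98962
step 8 (expiry): payoffs max(K−S,0) = 93.6598 83.7510 70.6347 53.2725 30.2900 0.0000 0.0000 0.0000 0.0000
step 7: (k=7,j=0): S=35.2178, (K−S)⁺=89.0522, hold=87.7625 ⇒ V=89.0522 exercise | (k=7,j=1): S=46.6181, (K−S)⁺=77.6519, hold=76.3622 ⇒ V=77.6519 exercise | (k=7,j=2): S=61.7088, (K−S)⁺=62.5612, hold=61.2715 ⇒ V=62.5612 exercise | (k=7,j=3): S=81.6844, (K−S)⁺=42.5856, hold=41.2959 ⇒ V=42.5856 exercise | (k=7,j=4): S=108.1264, (K−S)⁺=16.1436, hold=14.9196 ⇒ V=16.1436 exercise | (k=7,j=5): S=143.1278, (K−S)⁺=0.0000, hold=0.0000 ⇒ V=0.0000 continue | (k=7,j=6): S=189.4594, (K−S)⁺=0.0000, hold=0.0000 ⇒ V=0.0000 continue | (k=7,j=7): S=250.7890, (K−S)⁺=0.0000, hold=0.0000 ⇒ V=0.0000 continue  boundary S*=108.1264
step 6: (k=6,j=0): S=40.5190, (K−S)⁺=83.7510, hold=82.4613 ⇒ V=83.7510 exercise | (k=6,j=1): S=53.6353, (K−S)⁺=70.6347, hold=69.3450 ⇒ V=70.6347 exercise | (k=6,j=2): S=70.9975, (K−S)⁺=53.2725, hold=51.9828 ⇒ V=53.2725 exercise | (k=6,j=3): S=93.9800, (K−S)⁺=30.2900, hold=29.0003 ⇒ V=30.2900 exercise | (k=6,j=4): S=124.4021, (K−S)⁺=0.0000, hold=7.9517 ⇒ V=7.9517 continue | (k=6,j=5): S=164.6721, (K−S)⁺=0.0000, hold=0.0000 ⇒ V=0.0000 continue | (k=6,j=6): S=217.9779, (K−S)⁺=0.0000, hold=0.0000 ⇒ V=0.0000 continue  boundary S*=93.9800
step 5: (k=5,j=0): S=46.6181, (K−S)⁺=77.6519, hold=76.3622 ⇒ V=77.6519 exercise | (k=5,j=1): S=61.7088, (K−S)⁺=62.5612, hold=61.2715 ⇒ V=62.5612 exercise | (k=5,j=2): S=81.6844, (K−S)⁺=42.5856, hold=41.2959 ⇒ V=42.5856 exercise | (k=5,j=3): S=108.1264, (K−S)⁺=16.1436, hold=18.8721 ⇒ V=18.8721 continue | (k=5,j=4): S=143.1278, (K−S)⁺=0.0000, hold=3.9167 ⇒ V=3.9167 continue | (k=5,j=5): S=189.4594, (K−S)⁺=0.0000, hold=0.0000 ⇒ V=0.0000 continue  boundary S*=81.6844
step 4: (k=4,j=0): S=53.6353, (K−S)⁺=70.6347, hold=69.3450 ⇒ V=70.6347 exercise | (k=4,j=1): S=70.9975, (K−S)⁺=53.2725, hold=51.9828 ⇒ V=53.2725 exercise | (k=4,j=2): S=93.9800, (K−S)⁺=30.2900, hold=30.3565 ⇒ V=30.3565 continue | (k=4,j=3): S=124.4021, (K−S)⁺=0.0000, hold=11.2424 ⇒ V=11.2424 continue | (k=4,j=4): S=164.6721, (K−S)⁺=0.0000, hold=1.9292 ⇒ V=1.9292 continue  boundary S*=70.9975
step 3: (k=3,j=0): S=61.7088, (K−S)⁺=62.5612, hold=61.2715 ⇒ V=62.5612 exercise | (k=3,j=1): S=81.6844, (K−S)⁺=42.5856, hold=41.3289 ⇒ V=42.5856 exercise | (k=3,j=2): S=108.1264, (K−S)⁺=16.1436, hold=20.5406 ⇒ V=20.5406 continue | (k=3,j=3): S=143.1278, (K−S)⁺=0.0000, hold=6.4965 ⇒ V=6.4965 continue  boundary S*=81.6844
step 2: (k=2,j=0): S=70.9975, (K−S)⁺=53.2725, hold=51.9828 ⇒ V=53.2725 exercise | (k=2,j=1): S=93.9800, (K−S)⁺=30.2900, hold=31.1858 ⇒ V=31.1858 continue | (k=2,j=2): S=124.4021, (K−S)⁺=0.0000, hold=13.3466 ⇒ V=13.3466 continue  boundary S*=70.9975
step 1: (k=1,j=0): S=81.6844, (K−S)⁺=42.5856, hold=41.7412 ⇒ V=42.5856 exercise | (k=1,j=1): S=108.1264, (K−S)⁺=16.1436, hold=21.9950 ⇒ V=21.9950 continue  boundary S*=81.6844
step 0: (k=0,j=0): S=93.9800, (K−S)⁺=30.2900, hold=31.9088 ⇒ V=31.9088 continue  boundary S*=-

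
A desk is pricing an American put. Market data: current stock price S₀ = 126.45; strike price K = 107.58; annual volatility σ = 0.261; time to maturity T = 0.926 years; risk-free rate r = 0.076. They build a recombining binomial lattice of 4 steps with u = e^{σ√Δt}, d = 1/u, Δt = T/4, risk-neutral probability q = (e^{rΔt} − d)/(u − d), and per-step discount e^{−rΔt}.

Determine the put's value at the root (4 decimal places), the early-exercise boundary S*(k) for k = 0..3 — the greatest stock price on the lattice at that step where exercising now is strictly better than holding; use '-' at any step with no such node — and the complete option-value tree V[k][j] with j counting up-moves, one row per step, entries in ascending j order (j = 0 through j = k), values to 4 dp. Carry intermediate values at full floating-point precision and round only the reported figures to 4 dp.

Δt=0.23150, u=1.13380, d=0.88199, q=0.53913, disc=e^(-rΔt)=0.98256
k=4 terminal: V=max(K-S,0) → 31.0615 9.2146 0.0000 0.0000 0.0000
k=3: j=0 S=86.7570 intr=20.8230 cont=18.9468 V=20.8230[EX]; j=1 S=111.5272 intr=0.0000 cont=4.1726 V=4.1726[hold]; j=2 S=143.3696 intr=0.0000 cont=0.0000 V=0.0000[hold]; j=3 S=184.3034 intr=0.0000 cont=0.0000 V=0.0000[hold]  S*(3)=86.7570
k=2: j=0 S=98.3654 intr=9.2146 cont=11.6396 V=11.6396[hold]; j=1 S=126.4500 intr=0.0000 cont=1.8895 V=1.8895[hold]; j=2 S=162.5530 intr=0.0000 cont=0.0000 V=0.0000[hold]  S*(2)=-
k=1: j=0 S=111.5272 intr=0.0000 cont=6.2717 V=6.2717[hold]; j=1 S=143.3696 intr=0.0000 cont=0.8556 V=0.8556[hold]  S*(1)=-
k=0: j=0 S=126.4500 intr=0.0000 cont=3.2933 V=3.2933[hold]  S*(0)=-

price = 3.2933
boundary = - - - 86.7570
tree:
3.2933
6.2717 0.8556
11.6396 1.8895 0.0000
20.8230 4.1726 0.0000 0.0000
31.0615 9.2146 0.0000 0.0000 0.0000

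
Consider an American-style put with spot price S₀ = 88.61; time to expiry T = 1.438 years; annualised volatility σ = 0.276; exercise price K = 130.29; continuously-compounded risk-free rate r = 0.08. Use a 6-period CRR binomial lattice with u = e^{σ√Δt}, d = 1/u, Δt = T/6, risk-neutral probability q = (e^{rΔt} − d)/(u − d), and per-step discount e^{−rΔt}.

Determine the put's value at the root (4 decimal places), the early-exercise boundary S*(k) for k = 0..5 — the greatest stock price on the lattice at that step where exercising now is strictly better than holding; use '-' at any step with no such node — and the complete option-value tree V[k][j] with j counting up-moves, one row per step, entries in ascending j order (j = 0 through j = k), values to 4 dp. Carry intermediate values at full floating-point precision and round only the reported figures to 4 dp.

Δt=0.23967  u=1.14467  d=0.87361  q=0.53769  discount=0.98101
step 6 (expiry): payoffs max(K−S,0) = 90.8990 78.6770 62.6629 41.6800 14.1867 0.0000 0.0000
step 5: (k=5,j=0): S=45.0898, (K−S)⁺=85.2002, hold=82.7259 ⇒ V=85.2002 exercise | (k=5,j=1): S=59.0799, (K−S)⁺=71.2101, hold=68.7358 ⇒ V=71.2101 exercise | (k=5,j=2): S=77.4108, (K−S)⁺=52.8792, hold=50.4049 ⇒ V=52.8792 exercise | (k=5,j=3): S=101.4294, (K−S)⁺=28.8606, hold=26.3863 ⇒ V=28.8606 exercise | (k=5,j=4): S=132.9002, (K−S)⁺=0.0000, hold=6.4341 ⇒ V=6.4341 continue | (k=5,j=5): S=174.1356, (K−S)⁺=0.0000, hold=0.0000 ⇒ V=0.0000 continue  boundary S*=101.4294
step 4: (k=4,j=0): S=51.6130, (K−S)⁺=78.6770, hold=76.2027 ⇒ V=78.6770 exercise | (k=4,j=1): S=67.6271, (K−S)⁺=62.6629, hold=60.1886 ⇒ V=62.6629 exercise | (k=4,j=2): S=88.6100, (K−S)⁺=41.6800, hold=39.2057 ⇒ V=41.6800 exercise | (k=4,j=3): S=116.1033, (K−S)⁺=14.1867, hold=16.4830 ⇒ V=16.4830 continue | (k=4,j=4): S=152.1271, (K−S)⁺=0.0000, hold=2.9181 ⇒ V=2.9181 continue  boundary S*=88.6100
step 3: (k=3,j=0): S=59.0799, (K−S)⁺=71.2101, hold=68.7358 ⇒ V=71.2101 exercise | (k=3,j=1): S=77.4108, (K−S)⁺=52.8792, hold=50.4049 ⇒ V=52.8792 exercise | (k=3,j=2): S=101.4294, (K−S)⁺=28.8606, hold=27.5976 ⇒ V=28.8606 exercise | (k=3,j=3): S=132.9002, (K−S)⁺=0.0000, hold=9.0148 ⇒ V=9.0148 continue  boundary S*=101.4294
step 2: (k=2,j=0): S=67.6271, (K−S)⁺=62.6629, hold=60.1886 ⇒ V=62.6629 exercise | (k=2,j=1): S=88.6100, (K−S)⁺=41.6800, hold=39.2057 ⇒ V=41.6800 exercise | (k=2,j=2): S=116.1033, (K−S)⁺=14.1867, hold=17.8443 ⇒ V=17.8443 continue  boundary S*=88.6100
step 1: (k=1,j=0): S=77.4108, (K−S)⁺=52.8792, hold=50.4049 ⇒ V=52.8792 exercise | (k=1,j=1): S=101.4294, (K−S)⁺=28.8606, hold=28.3157 ⇒ V=28.8606 exercise  boundary S*=101.4294
step 0: (k=0,j=0): S=88.6100, (K−S)⁺=41.6800, hold=39.2057 ⇒ V=41.6800 exercise  boundary S*=88.6100

price = 41.6800
boundary = 88.6100 101.4294 88.6100 101.4294 88.6100 101.4294
tree:
41.6800
52.8792 28.8606
62.6629 41.6800 17.8443
71.2101 52.8792 28.8606 9.0148
78.6770 62.6629 41.6800 16.4830 2.9181
85.2002 71.2101 52.8792 28.8606 6.4341 0.0000
90.8990 78.6770 62.6629 41.6800 14.1867 0.0000 0.0000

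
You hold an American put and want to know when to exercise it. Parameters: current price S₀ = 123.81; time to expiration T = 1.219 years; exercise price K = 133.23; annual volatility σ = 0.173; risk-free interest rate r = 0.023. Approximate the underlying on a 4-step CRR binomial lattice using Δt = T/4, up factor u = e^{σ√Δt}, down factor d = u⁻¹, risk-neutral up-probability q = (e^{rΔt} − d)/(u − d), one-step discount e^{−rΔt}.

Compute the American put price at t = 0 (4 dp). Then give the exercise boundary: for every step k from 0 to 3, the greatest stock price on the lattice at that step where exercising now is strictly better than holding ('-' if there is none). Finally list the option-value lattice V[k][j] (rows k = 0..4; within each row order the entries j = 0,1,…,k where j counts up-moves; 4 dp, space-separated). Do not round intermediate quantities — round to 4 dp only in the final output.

price = 13.8878
boundary = - - 102.2828 112.5328
tree:
13.8878
21.2496 7.0871
30.9472 12.3316 2.2038
40.2636 20.6972 4.5563 0.0000
48.7314 30.9472 9.4200 0.0000 0.0000

Δt=0.30475, u=1.10021, d=0.90892, q=0.51291, disc=e^(-rΔt)=0.99302
k=4 terminal: V=max(K-S,0) → 48.7314 30.9472 9.4200 0.0000 0.0000
k=3: j=0 S=92.9664 intr=40.2636 cont=39.3330 V=40.2636[EX]; j=1 S=112.5328 intr=20.6972 cont=19.7666 V=20.6972[EX]; j=2 S=136.2173 intr=0.0000 cont=4.5563 V=4.5563[hold]; j=3 S=164.8866 intr=0.0000 cont=0.0000 V=0.0000[hold]  S*(3)=112.5328
k=2: j=0 S=102.2828 intr=30.9472 cont=30.0166 V=30.9472[EX]; j=1 S=123.8100 intr=9.4200 cont=12.3316 V=12.3316[hold]; j=2 S=149.8679 intr=0.0000 cont=2.2038 V=2.2038[hold]  S*(2)=102.2828
k=1: j=0 S=112.5328 intr=20.6972 cont=21.2496 V=21.2496[hold]; j=1 S=136.2173 intr=0.0000 cont=7.0871 V=7.0871[hold]  S*(1)=-
k=0: j=0 S=123.8100 intr=9.4200 cont=13.8878 V=13.8878[hold]  S*(0)=-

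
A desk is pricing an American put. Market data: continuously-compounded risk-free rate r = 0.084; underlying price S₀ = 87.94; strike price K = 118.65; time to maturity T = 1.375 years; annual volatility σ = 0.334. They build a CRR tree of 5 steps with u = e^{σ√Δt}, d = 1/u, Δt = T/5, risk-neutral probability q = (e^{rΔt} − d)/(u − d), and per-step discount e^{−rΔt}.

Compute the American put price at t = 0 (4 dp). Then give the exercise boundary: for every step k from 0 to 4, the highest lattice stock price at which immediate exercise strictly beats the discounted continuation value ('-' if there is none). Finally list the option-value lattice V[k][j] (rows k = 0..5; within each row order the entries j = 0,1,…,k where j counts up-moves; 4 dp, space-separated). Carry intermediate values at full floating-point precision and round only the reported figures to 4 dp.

price = 30.7763
boundary = - 73.8107 87.9400 73.8107 87.9400
tree:
30.7763
44.8393 19.3103
56.6985 30.7100 9.7639
66.6522 44.8393 17.6289 3.0185
75.0067 56.6985 30.7100 6.4718 0.0000
82.0188 66.6522 44.8393 13.8760 0.0000 0.0000

Δt=0.27500  u=1.19143  d=0.83933  q=0.52269  discount=0.97716
step 5 (expiry): payoffs max(K−S,0) = 82.0188 66.6522 44.8393 13.8760 0.0000 0.0000
step 4: (k=4,j=0): S=43.6433, (K−S)⁺=75.0067, hold=72.2973 ⇒ V=75.0067 exercise | (k=4,j=1): S=61.9515, (K−S)⁺=56.6985, hold=53.9891 ⇒ V=56.6985 exercise | (k=4,j=2): S=87.9400, (K−S)⁺=30.7100, hold=28.0006 ⇒ V=30.7100 exercise | (k=4,j=3): S=124.8305, (K−S)⁺=0.0000, hold=6.4718 ⇒ V=6.4718 continue | (k=4,j=4): S=177.1965, (K−S)⁺=0.0000, hold=0.0000 ⇒ V=0.0000 continue  boundary S*=87.9400
step 3: (k=3,j=0): S=51.9978, (K−S)⁺=66.6522, hold=63.9428 ⇒ V=66.6522 exercise | (k=3,j=1): S=73.8107, (K−S)⁺=44.8393, hold=42.1299 ⇒ V=44.8393 exercise | (k=3,j=2): S=104.7740, (K−S)⁺=13.8760, hold=17.6289 ⇒ V=17.6289 continue | (k=3,j=3): S=148.7263, (K−S)⁺=0.0000, hold=3.0185 ⇒ V=3.0185 continue  boundary S*=73.8107
step 2: (k=2,j=0): S=61.9515, (K−S)⁺=56.6985, hold=53.9891 ⇒ V=56.6985 exercise | (k=2,j=1): S=87.9400, (K−S)⁺=30.7100, hold=29.9174 ⇒ V=30.7100 exercise | (k=2,j=2): S=124.8305, (K−S)⁺=0.0000, hold=9.7639 ⇒ V=9.7639 continue  boundary S*=87.9400
step 1: (k=1,j=0): S=73.8107, (K−S)⁺=44.8393, hold=42.1299 ⇒ V=44.8393 exercise | (k=1,j=1): S=104.7740, (K−S)⁺=13.8760, hold=19.3103 ⇒ V=19.3103 continue  boundary S*=73.8107
step 0: (k=0,j=0): S=87.9400, (K−S)⁺=30.7100, hold=30.7763 ⇒ V=30.7763 continue  boundary S*=-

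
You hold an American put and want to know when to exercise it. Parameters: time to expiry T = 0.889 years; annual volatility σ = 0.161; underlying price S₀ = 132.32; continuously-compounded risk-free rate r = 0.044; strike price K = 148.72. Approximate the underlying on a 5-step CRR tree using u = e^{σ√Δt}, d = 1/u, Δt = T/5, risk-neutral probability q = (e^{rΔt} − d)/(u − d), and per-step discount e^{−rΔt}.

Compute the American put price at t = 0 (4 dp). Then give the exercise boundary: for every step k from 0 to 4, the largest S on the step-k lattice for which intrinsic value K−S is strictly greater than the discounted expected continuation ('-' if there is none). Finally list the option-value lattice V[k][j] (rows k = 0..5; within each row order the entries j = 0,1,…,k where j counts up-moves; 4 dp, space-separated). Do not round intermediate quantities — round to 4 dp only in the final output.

params: Δt=0.17780 u=1.07025 d=0.93437 q=0.54083 e^(-rΔt)=0.99221
t_5 payoffs: 54.4857 40.7817 25.0848 7.1052 0.0000 0.0000
t_4: node(4,0) S=100.8538 payoff=47.8662 vs cont=46.7073 → 47.8662 [stop]  node(4,1) S=115.5205 payoff=33.1995 vs cont=32.0406 → 33.1995 [stop]  node(4,2) S=132.3200 payoff=16.4000 vs cont=15.2411 → 16.4000 [stop]  node(4,3) S=151.5626 payoff=0.0000 vs cont=3.2370 → 3.2370 [wait]  node(4,4) S=173.6036 payoff=0.0000 vs cont=0.0000 → 0.0000 [wait]  ⇒ S*(4)=132.3200
t_3: node(3,0) S=107.9383 payoff=40.7817 vs cont=39.6228 → 40.7817 [stop]  node(3,1) S=123.6352 payoff=25.0848 vs cont=23.9259 → 25.0848 [stop]  node(3,2) S=141.6148 payoff=7.1052 vs cont=9.2087 → 9.2087 [wait]  node(3,3) S=162.2092 payoff=0.0000 vs cont=1.4747 → 1.4747 [wait]  ⇒ S*(3)=123.6352
t_2: node(2,0) S=115.5205 payoff=33.1995 vs cont=32.0406 → 33.1995 [stop]  node(2,1) S=132.3200 payoff=16.4000 vs cont=16.3699 → 16.4000 [stop]  node(2,2) S=151.5626 payoff=0.0000 vs cont=4.9867 → 4.9867 [wait]  ⇒ S*(2)=132.3200
t_1: node(1,0) S=123.6352 payoff=25.0848 vs cont=23.9259 → 25.0848 [stop]  node(1,1) S=141.6148 payoff=7.1052 vs cont=10.1476 → 10.1476 [wait]  ⇒ S*(1)=123.6352
t_0: node(0,0) S=132.3200 payoff=16.4000 vs cont=16.8737 → 16.8737 [wait]  ⇒ S*(0)=-

price = 16.8737
boundary = - 123.6352 132.3200 123.6352 132.3200
tree:
16.8737
25.0848 10.1476
33.1995 16.4000 4.9867
40.7817 25.0848 9.2087 1.4747
47.8662 33.1995 16.4000 3.2370 0.0000
54.4857 40.7817 25.0848 7.1052 0.0000 0.0000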